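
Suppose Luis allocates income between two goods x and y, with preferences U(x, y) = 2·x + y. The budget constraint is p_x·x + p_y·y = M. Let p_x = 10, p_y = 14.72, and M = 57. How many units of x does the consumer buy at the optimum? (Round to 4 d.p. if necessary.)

x* = 5.7

Linear utility — the consumer picks whichever good has higher MU/price: 2/10 = 0.2 vs 1/14.72 = 0.0679.
x gives more utility per dollar, so spend all income on x: x* = M/p_x, y* = 0.
Numerically: x* = 5.7, y* = 0.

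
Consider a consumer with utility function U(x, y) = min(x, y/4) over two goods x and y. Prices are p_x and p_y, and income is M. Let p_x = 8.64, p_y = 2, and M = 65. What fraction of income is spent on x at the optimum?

share on x = 0.5192

Here 8.64 + 4·2 = 16.64, giving x* = 3.9062 and y* = 15.625.
Expenditure on x: 8.64·3.9062 = 33.75; share = 0.5192.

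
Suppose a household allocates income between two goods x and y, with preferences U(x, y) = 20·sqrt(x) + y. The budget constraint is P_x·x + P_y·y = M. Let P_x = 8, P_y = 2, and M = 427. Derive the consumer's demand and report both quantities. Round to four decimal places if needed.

x* = 6.25, y* = 188.5

Set MRS = P_x/P_y: 10·x^(−1/2) = P_x/P_y.
Thus x* = (10·P_y/P_x)² — independent of M — with the rest of income spent on y.
Plugging in: x* = (10·2/8)² = 6.25, y* = 188.5.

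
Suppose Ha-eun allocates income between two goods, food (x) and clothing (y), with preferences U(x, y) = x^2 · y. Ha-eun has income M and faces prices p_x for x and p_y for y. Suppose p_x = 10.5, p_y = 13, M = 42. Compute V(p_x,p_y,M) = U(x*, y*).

V = 7.6581

The MRS is 2·y/x. Set MRS = p_x/p_y.
Rearranging, p_y·y = (1/2)·p_x·x. Substituting into the budget gives p_x·x·(1 + (1/2)) = M.
Demand: x*(p_x,p_y,M) = 2/3·M/p_x and y* = 1/3·M/p_y.
At p_x=10.5, p_y=13, M=42: x* = 2/3·42/10.5 = 2.6667, y* = 1.0769.
Utility at the optimum: U(2.6667, 1.0769) = 7.6581.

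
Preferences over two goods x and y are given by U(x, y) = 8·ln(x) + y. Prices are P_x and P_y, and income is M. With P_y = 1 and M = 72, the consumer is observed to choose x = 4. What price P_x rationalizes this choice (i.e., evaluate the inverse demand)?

P_x = 2

MU_x = 8/x, MU_y = 1. Tangency: 8/x = P_x/P_y.
So x*(P_x,P_y) = 8·P_y/P_x, independent of income; and y* = (M − 8·P_y)/P_y.
Set x* = 4 in the demand function and solve for P_x: P_x = 2.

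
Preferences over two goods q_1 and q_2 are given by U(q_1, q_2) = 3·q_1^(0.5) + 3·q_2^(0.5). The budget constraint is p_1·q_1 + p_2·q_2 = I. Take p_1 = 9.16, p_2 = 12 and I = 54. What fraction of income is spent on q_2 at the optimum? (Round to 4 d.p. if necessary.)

From the CES first-order condition, (q_2/q_1)^(0.5) = p_1/p_2.
Solve for the ratio: q_2/q_1 = [p_1/p_2]^(2).
With the ratio pinned down, the budget gives q_1* = I/(p_1 + p_2·(q_2/q_1)) and q_2* = (q_2/q_1)·q_1*.
Numerically q_2/q_1 = 0.582678, so q_1* = 54/(9.16 + 12·0.582678) = 3.3432 and q_2* = 0.582678·3.3432 = 1.948.
Expenditure on q_2: 12·1.948 = 23.3762; share = 0.4329.

share on q_2 = 0.4329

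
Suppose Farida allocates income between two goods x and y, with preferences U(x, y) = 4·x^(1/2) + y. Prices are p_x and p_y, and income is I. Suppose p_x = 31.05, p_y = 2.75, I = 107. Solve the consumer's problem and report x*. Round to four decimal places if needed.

x* = 0.0314

Set MRS = p_x/p_y: 2·x^(−1/2) = p_x/p_y.
Solve: √x = 2·p_y/p_x, so x*(p_x,p_y) = (2·p_y/p_x)², and y* = (I − p_x·x*)/p_y.
Plugging in: x* = (2·2.75/31.05)² = 0.0314.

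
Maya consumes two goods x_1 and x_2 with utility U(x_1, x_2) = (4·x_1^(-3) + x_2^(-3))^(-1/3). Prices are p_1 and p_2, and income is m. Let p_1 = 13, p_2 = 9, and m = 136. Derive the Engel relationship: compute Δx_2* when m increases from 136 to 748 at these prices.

From the CES first-order condition, 4·(x_2/x_1)^(4) = p_1/p_2.
Solve for the ratio: x_2/x_1 = [(1/4)·p_1/p_2]^(0.25).
With the ratio pinned down, the budget gives x_1* = m/(p_1 + p_2·(x_2/x_1)) and x_2* = (x_2/x_1)·x_1*.
Numerically x_2/x_1 = 0.775194, so x_1* = 136/(13 + 9·0.775194) = 6.8079 and x_2* = 0.775194·6.8079 = 5.2775.
At m' = 748: x_2* = 29.026. Change: 29.026 − 5.2775 = 23.7485.

Δx_2* = 23.7485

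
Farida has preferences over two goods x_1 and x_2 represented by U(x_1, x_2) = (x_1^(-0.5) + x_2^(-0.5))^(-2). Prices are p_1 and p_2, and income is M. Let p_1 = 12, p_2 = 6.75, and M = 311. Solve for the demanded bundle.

x_1* = 14.1972, x_2* = 20.8347

MU_x_1 ∝ x_1^(-1.5), MU_x_2 ∝ x_2^(-1.5), so MRS = (x_2/x_1)^(1.5) = p_1/p_2.
Hence x_2/x_1 = (p_1/p_2)^(1/(1.5)), i.e. raised to the 2/3 power.
With the ratio pinned down, the budget gives x_1* = M/(p_1 + p_2·(x_2/x_1)) and x_2* = (x_2/x_1)·x_1*.
Numerically x_2/x_1 = 1.467523, so x_1* = 311/(12 + 6.75·1.467523) = 14.1972 and x_2* = 1.467523·14.1972 = 20.8347.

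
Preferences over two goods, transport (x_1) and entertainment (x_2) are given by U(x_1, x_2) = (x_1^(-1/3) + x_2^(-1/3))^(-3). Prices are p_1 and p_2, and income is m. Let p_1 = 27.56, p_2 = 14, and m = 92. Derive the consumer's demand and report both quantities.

x_1* = 1.8101, x_2* = 3.0082

MRS = MU_x_1/MU_x_2 = (x_2/x_1)^(4/3). Set equal to p_1/p_2.
Hence x_2/x_1 = (p_1/p_2)^(1/(4/3)), i.e. raised to the 0.75 power.
With the ratio pinned down, the budget gives x_1* = m/(p_1 + p_2·(x_2/x_1)) and x_2* = (x_2/x_1)·x_1*.
Numerically x_2/x_1 = 1.661933, so x_1* = 92/(27.56 + 14·1.661933) = 1.8101 and x_2* = 1.661933·1.8101 = 3.0082.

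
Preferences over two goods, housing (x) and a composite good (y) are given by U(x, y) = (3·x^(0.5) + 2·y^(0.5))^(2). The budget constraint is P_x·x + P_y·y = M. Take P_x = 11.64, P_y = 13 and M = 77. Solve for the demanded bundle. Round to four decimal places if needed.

x* = 4.732, y* = 1.6861

MU_x ∝ 3·x^(-0.5), MU_y ∝ 2·y^(-0.5), so MRS = (3/2)·(y/x)^(0.5) = P_x/P_y.
Hence y/x = ((2/3)·P_x/P_y)^(1/(0.5)), i.e. raised to the 2 power.
Substitute y = (y/x)·x into the budget: x* = M/(P_x + P_y·(y/x)).
Numerically y/x = 0.356317, so x* = 77/(11.64 + 13·0.356317) = 4.732 and y* = 0.356317·4.732 = 1.6861.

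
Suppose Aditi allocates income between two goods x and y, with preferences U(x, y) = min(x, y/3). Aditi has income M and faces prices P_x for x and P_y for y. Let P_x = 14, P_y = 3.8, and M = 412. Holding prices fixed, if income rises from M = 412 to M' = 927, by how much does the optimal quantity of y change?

Here 14 + 3·3.8 = 25.4, giving y* = 48.6614.
At M' = 927: y* = 109.4882. Change: 109.4882 − 48.6614 = 60.8268.

Δy* = 60.8268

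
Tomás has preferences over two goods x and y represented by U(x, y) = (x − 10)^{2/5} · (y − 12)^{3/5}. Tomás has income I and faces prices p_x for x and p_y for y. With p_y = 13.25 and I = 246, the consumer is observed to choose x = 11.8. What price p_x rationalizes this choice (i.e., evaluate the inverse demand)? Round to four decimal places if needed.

p_x = 6

This is Cobb-Douglas in (x−10, y−12): tangency gives 0.4·p_y·(y−12) = 0.6·p_x·(x−10).
After buying the subsistence bundle (10, 12), a share 0.4 of the remaining income goes to x: x* = 10 + 0.4·(I − 10p_x − 12p_y)/p_x.
Set x* = 11.8 in the demand function and solve for p_x: p_x = 6.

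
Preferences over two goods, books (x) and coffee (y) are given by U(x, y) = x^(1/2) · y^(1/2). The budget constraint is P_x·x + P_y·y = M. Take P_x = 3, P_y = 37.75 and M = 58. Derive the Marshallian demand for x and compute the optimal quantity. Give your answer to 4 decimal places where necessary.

x* = 9.6667

At P_x=3, P_y=37.75, M=58: x* = 0.5·58/3 = 9.6667.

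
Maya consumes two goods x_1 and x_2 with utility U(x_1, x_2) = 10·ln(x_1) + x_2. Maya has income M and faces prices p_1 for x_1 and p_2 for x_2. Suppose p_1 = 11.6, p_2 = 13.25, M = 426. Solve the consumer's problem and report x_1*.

Set MRS = p_1/p_2: (10/x_1)/1 = p_1/p_2.
So x_1*(p_1,p_2) = 10·p_2/p_1, independent of income; and x_2* = (M − 10·p_2)/p_2.
At the given prices: x_1* = 10·13.25/11.6 = 11.4224.

x_1* = 11.4224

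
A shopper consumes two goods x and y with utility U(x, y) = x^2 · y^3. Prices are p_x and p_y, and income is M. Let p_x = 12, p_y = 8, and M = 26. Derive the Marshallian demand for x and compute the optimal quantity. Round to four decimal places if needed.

x* = 0.8667

The MRS is (2/3)·y/x. Set MRS = p_x/p_y.
Rearranging, p_y·y = (3/2)·p_x·x. Substituting into the budget gives p_x·x·(1 + (3/2)) = M.
Demand: x*(p_x,p_y,M) = 0.4·M/p_x and y* = 0.6·M/p_y.
At p_x=12, p_y=8, M=26: x* = 0.4·26/12 = 0.8667.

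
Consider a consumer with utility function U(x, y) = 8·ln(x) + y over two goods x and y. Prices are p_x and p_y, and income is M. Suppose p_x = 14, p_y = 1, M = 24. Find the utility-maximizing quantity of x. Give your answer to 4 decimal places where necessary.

x* = 0.5714

MU_x = 8/x, MU_y = 1. Tangency: 8/x = p_x/p_y.
So x*(p_x,p_y) = 8·p_y/p_x, independent of income; and y* = (M − 8·p_y)/p_y.
At the given prices: x* = 8·1/14 = 0.5714.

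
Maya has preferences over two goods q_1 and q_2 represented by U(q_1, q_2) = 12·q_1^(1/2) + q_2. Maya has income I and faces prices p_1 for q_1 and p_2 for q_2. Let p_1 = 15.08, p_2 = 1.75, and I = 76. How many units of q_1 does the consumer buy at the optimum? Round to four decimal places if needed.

MU_q_1 = 6/√q_1, MU_q_2 = 1. Tangency: 6/√q_1 = p_1/p_2.
Thus q_1* = (6·p_2/p_1)² — independent of I — with the rest of income spent on q_2.
Plugging in: q_1* = (6·1.75/15.08)² = 0.4848.

q_1* = 0.4848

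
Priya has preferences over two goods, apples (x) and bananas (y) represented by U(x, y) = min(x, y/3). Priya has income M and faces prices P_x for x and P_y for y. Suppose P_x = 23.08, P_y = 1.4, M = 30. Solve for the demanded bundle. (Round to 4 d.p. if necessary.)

x* = 1.0997, y* = 3.2991

Leontief preferences: the optimum is at the kink where x/1 = y/3, i.e. y = 3·x.
Budget: P_x·x + P_y·3·x = M, so (P_x + 3·P_y)·x = M.
Demand: x*(P_x,P_y,M) = M/(P_x + 3·P_y), y* = 3·M/(P_x + 3·P_y).
Here 23.08 + 3·1.4 = 27.28, giving x* = 1.0997 and y* = 3.2991.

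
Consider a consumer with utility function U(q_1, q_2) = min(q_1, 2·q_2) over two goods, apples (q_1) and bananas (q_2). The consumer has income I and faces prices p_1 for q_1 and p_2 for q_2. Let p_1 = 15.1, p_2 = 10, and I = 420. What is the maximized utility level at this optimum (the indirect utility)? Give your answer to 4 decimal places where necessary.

V = 20.8955

With perfect complements, no substitution: consume in ratio q_1:q_2 = 2:1.
Budget: p_1·q_1 + p_2·(1/2)·q_1 = I, so (2·p_1 + p_2)·q_1 = 2·I.
Demand: q_1*(p_1,p_2,I) = 2·I/(2·p_1 + p_2), q_2* = I/(2·p_1 + p_2).
Here 2·15.1 + 10 = 40.2, giving q_1* = 20.8955 and q_2* = 10.4478.
Utility at the optimum: U(20.8955, 10.4478) = 20.8955.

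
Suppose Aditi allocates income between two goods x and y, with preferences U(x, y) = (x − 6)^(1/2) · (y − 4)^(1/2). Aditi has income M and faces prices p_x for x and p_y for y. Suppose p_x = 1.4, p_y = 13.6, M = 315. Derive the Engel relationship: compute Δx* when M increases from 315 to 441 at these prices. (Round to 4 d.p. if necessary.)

Δx* = 45

This is Cobb-Douglas in (x−6, y−4): tangency gives 0.5·p_y·(y−4) = 0.5·p_x·(x−6).
After buying the subsistence bundle (6, 4), a share 0.5 of the remaining income goes to x: x* = 6 + 0.5·(M − 6p_x − 4p_y)/p_x.
Discretionary income = 315 − 6·1.4 − 4·13.6 = 252.2; x* = 6 + 0.5·252.2/1.4 = 96.0714.
At M' = 441: x* = 141.0714. Change: 141.0714 − 96.0714 = 45.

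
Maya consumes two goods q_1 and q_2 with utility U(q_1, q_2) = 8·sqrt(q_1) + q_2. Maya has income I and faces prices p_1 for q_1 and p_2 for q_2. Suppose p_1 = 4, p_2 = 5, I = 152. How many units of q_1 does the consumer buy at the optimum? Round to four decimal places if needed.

Utility is quasi-linear in q_2; the FOC for q_1 is 4/√q_1 = p_1/p_2.
Thus q_1* = (4·p_2/p_1)² — independent of I — with the rest of income spent on q_2.
Plugging in: q_1* = (4·5/4)² = 25.

q_1* = 25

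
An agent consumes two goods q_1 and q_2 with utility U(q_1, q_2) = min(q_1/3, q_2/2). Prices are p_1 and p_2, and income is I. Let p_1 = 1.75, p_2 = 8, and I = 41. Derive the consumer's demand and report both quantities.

Leontief preferences: the optimum is at the kink where q_1/3 = q_2/2, i.e. q_2 = (2/3)·q_1.
Budget: p_1·q_1 + p_2·(2/3)·q_1 = I, so (3·p_1 + 2·p_2)·q_1 = 3·I.
Demand: q_1*(p_1,p_2,I) = 3·I/(3·p_1 + 2·p_2), q_2* = 2·I/(3·p_1 + 2·p_2).
Here 3·1.75 + 2·8 = 21.25, giving q_1* = 5.7882 and q_2* = 3.8588.

q_1* = 5.7882, q_2* = 3.8588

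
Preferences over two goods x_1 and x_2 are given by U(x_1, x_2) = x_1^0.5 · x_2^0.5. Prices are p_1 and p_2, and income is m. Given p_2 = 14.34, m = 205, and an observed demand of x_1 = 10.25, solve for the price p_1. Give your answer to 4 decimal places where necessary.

The MRS is x_2/x_1. Set MRS = p_1/p_2.
So 0.5·p_2·x_2 = 0.5·p_1·x_1; combined with the budget, a share 0.5 of income goes to x_1.
Demand: x_1*(p_1,p_2,m) = 0.5·m/p_1 and x_2* = 0.5·m/p_2.
Set x_1* = 10.25 in the demand function and solve for p_1: p_1 = 10.

p_1 = 10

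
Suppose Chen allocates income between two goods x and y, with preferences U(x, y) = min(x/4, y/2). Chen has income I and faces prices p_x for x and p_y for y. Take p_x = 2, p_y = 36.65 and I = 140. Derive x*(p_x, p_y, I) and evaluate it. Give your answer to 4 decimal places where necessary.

Leontief preferences: the optimum is at the kink where x/4 = y/2, i.e. y = (1/2)·x.
Budget: p_x·x + p_y·(1/2)·x = I, so (4·p_x + 2·p_y)·x = 4·I.
Demand: x*(p_x,p_y,I) = 4·I/(4·p_x + 2·p_y), y* = 2·I/(4·p_x + 2·p_y).
Here 4·2 + 2·36.65 = 81.3, giving x* = 6.8881.

x* = 6.8881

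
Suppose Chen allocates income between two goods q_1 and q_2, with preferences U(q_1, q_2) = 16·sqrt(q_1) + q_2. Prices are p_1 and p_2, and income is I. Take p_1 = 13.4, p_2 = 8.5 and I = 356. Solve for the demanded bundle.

MU_q_1 = 8/√q_1, MU_q_2 = 1. Tangency: 8/√q_1 = p_1/p_2.
Solve: √q_1 = 8·p_2/p_1, so q_1*(p_1,p_2) = (8·p_2/p_1)², and q_2* = (I − p_1·q_1*)/p_2.
Plugging in: q_1* = (8·8.5/13.4)² = 25.7518, q_2* = 1.2853.

q_1* = 25.7518, q_2* = 1.2853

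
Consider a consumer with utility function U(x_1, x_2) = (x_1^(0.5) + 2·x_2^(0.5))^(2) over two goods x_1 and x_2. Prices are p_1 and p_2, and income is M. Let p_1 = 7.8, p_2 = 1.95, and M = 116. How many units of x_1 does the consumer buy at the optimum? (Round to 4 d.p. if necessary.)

x_1* = 0.8748

From the CES first-order condition, (1/2)·(x_2/x_1)^(0.5) = p_1/p_2.
Solve for the ratio: x_2/x_1 = [2·p_1/p_2]^(2).
With the ratio pinned down, the budget gives x_1* = M/(p_1 + p_2·(x_2/x_1)) and x_2* = (x_2/x_1)·x_1*.
Numerically x_2/x_1 = 64, so x_1* = 116/(7.8 + 1.95·64) = 0.8748.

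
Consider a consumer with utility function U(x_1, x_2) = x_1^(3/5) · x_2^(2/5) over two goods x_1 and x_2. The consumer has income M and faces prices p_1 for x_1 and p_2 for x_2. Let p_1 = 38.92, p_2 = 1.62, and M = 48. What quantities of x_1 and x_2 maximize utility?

MU_x_1/MU_x_2 = (0.6·x_2)/(0.4·x_1); tangency sets this equal to p_1/p_2.
Rearranging, p_2·x_2 = (2/3)·p_1·x_1. Substituting into the budget gives p_1·x_1·(1 + (2/3)) = M.
Demand: x_1*(p_1,p_2,M) = 0.6·M/p_1 and x_2* = 0.4·M/p_2.
At p_1=38.92, p_2=1.62, M=48: x_1* = 0.6·48/38.92 = 0.74, x_2* = 11.8519.

x_1* = 0.74, x_2* = 11.8519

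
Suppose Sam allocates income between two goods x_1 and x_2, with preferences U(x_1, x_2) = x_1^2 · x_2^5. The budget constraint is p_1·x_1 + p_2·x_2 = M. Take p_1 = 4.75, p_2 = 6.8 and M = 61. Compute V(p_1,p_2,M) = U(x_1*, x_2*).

V = 145412.1833

MU_x_1/MU_x_2 = (2·x_2)/(5·x_1); tangency sets this equal to p_1/p_2.
Rearranging, p_2·x_2 = (5/2)·p_1·x_1. Substituting into the budget gives p_1·x_1·(1 + (5/2)) = M.
Demand: x_1*(p_1,p_2,M) = 2/7·M/p_1 and x_2* = 5/7·M/p_2.
At p_1=4.75, p_2=6.8, M=61: x_1* = 2/7·61/4.75 = 3.6692, x_2* = 6.4076.
Utility at the optimum: U(3.6692, 6.4076) = 145412.1833.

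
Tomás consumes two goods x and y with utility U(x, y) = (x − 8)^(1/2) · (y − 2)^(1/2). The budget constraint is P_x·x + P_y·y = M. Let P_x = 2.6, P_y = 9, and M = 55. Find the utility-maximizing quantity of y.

MRS = (y−2)/(x−8). Tangency with P_x/P_y gives y−2 = (P_x/P_y)·(x−8).
After buying the subsistence bundle (8, 2), a share 0.5 of the remaining income goes to x: x* = 8 + 0.5·(M − 8P_x − 2P_y)/P_x.
Discretionary income = 55 − 8·2.6 − 2·9 = 16.2; y* = 2 + 0.5·16.2/9 = 2.9.

y* = 2.9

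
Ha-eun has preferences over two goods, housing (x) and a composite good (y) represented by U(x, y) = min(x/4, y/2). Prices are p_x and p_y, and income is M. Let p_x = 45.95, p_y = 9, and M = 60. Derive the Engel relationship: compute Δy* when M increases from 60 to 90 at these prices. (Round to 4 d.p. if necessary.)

Δy* = 0.2973

With perfect complements, no substitution: consume in ratio x:y = 4:2.
Budget: p_x·x + p_y·(1/2)·x = M, so (4·p_x + 2·p_y)·x = 4·M.
Demand: x*(p_x,p_y,M) = 4·M/(4·p_x + 2·p_y), y* = 2·M/(4·p_x + 2·p_y).
Here 4·45.95 + 2·9 = 201.8, giving y* = 0.5946.
At M' = 90: y* = 0.892. Change: 0.892 − 0.5946 = 0.2973.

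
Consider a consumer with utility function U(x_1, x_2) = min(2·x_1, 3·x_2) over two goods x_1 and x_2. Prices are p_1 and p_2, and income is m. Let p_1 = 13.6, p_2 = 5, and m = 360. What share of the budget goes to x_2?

With perfect complements, no substitution: consume in ratio x_1:x_2 = 3:2.
Budget: p_1·x_1 + p_2·(2/3)·x_1 = m, so (3·p_1 + 2·p_2)·x_1 = 3·m.
Demand: x_1*(p_1,p_2,m) = 3·m/(3·p_1 + 2·p_2), x_2* = 2·m/(3·p_1 + 2·p_2).
Here 3·13.6 + 2·5 = 50.8, giving x_1* = 21.2598 and x_2* = 14.1732.
Expenditure on x_2: 5·14.1732 = 70.8661; share = 0.1969.

share on x_2 = 0.1969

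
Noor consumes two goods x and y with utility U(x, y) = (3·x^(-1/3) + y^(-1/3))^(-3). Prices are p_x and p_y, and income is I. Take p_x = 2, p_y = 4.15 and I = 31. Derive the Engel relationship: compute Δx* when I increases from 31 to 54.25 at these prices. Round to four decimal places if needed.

Δx* = 7.6154

MU_x ∝ 3·x^(-4/3), MU_y ∝ y^(-4/3), so MRS = 3·(y/x)^(4/3) = p_x/p_y.
Solve for the ratio: y/x = [(1/3)·p_x/p_y]^(0.75).
With the ratio pinned down, the budget gives x* = I/(p_x + p_y·(y/x)) and y* = (y/x)·x*.
Numerically y/x = 0.253744, so x* = 31/(2 + 4.15·0.253744) = 10.1538.
At I' = 54.25: x* = 17.7692. Change: 17.7692 − 10.1538 = 7.6154.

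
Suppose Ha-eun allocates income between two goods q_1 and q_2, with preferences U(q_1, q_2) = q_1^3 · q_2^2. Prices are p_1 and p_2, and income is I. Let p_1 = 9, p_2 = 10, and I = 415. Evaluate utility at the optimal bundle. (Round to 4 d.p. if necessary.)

At p_1=9, p_2=10, I=415: q_1* = 0.6·415/9 = 27.6667, q_2* = 16.6.
Utility at the optimum: U(27.6667, 16.6) = 5835615.7674.

V = 5835615.7674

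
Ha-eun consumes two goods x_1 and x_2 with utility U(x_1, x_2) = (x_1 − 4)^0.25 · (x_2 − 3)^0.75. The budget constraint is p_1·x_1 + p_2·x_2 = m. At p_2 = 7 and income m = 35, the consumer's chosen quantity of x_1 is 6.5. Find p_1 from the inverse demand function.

p_1 = 1

This is Cobb-Douglas in (x_1−4, x_2−3): tangency gives 0.25·p_2·(x_2−3) = 0.75·p_1·(x_1−4).
After buying the subsistence bundle (4, 3), a share 0.25 of the remaining income goes to x_1: x_1* = 4 + 0.25·(m − 4p_1 − 3p_2)/p_1.
Set x_1* = 6.5 in the demand function and solve for p_1: p_1 = 1.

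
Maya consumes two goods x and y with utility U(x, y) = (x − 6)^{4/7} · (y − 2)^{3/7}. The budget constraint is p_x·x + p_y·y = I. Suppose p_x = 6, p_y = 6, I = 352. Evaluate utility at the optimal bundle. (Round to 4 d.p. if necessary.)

Substituting into the budget: x* = 6 + 4/7·(I − 6·p_x − 2·p_y)/p_x, and y* = 2 + 3/7·(…)/p_y.
Discretionary income = 352 − 6·6 − 2·6 = 304; x* = 6 + 4/7·304/6 = 34.9524; y* = 2 + 3/7·304/6 = 23.7143.
Utility at the optimum: U(34.9524, 23.7143) = 25.5941.

V = 25.5941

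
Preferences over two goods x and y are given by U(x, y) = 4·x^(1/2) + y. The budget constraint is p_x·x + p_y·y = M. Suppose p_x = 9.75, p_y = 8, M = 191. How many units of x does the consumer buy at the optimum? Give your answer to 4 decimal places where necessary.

MU_x = 2/√x, MU_y = 1. Tangency: 2/√x = p_x/p_y.
Solve: √x = 2·p_y/p_x, so x*(p_x,p_y) = (2·p_y/p_x)², and y* = (M − p_x·x*)/p_y.
Plugging in: x* = (2·8/9.75)² = 2.693.

x* = 2.693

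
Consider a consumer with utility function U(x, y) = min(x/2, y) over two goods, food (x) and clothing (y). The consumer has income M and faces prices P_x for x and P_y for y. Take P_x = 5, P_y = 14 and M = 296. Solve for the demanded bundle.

x* = 24.6667, y* = 12.3333

Leontief preferences: the optimum is at the kink where x/2 = y/1, i.e. y = (1/2)·x.
Budget: P_x·x + P_y·(1/2)·x = M, so (2·P_x + P_y)·x = 2·M.
Demand: x*(P_x,P_y,M) = 2·M/(2·P_x + P_y), y* = M/(2·P_x + P_y).
Here 2·5 + 14 = 24, giving x* = 24.6667 and y* = 12.3333.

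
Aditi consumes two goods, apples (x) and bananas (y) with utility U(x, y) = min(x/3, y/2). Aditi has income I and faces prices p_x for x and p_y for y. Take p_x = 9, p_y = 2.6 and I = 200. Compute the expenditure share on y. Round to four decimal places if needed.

share on y = 0.1615

With perfect complements, no substitution: consume in ratio x:y = 3:2.
Budget: p_x·x + p_y·(2/3)·x = I, so (3·p_x + 2·p_y)·x = 3·I.
Demand: x*(p_x,p_y,I) = 3·I/(3·p_x + 2·p_y), y* = 2·I/(3·p_x + 2·p_y).
Here 3·9 + 2·2.6 = 32.2, giving x* = 18.6335 and y* = 12.4224.
Expenditure on y: 2.6·12.4224 = 32.2981; share = 0.1615.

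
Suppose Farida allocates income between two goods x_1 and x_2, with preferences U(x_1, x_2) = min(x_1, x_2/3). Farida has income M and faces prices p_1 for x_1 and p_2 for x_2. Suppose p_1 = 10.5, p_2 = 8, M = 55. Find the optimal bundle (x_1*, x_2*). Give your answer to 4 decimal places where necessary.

Demand: x_1*(p_1,p_2,M) = M/(p_1 + 3·p_2), x_2* = 3·M/(p_1 + 3·p_2).
Here 10.5 + 3·8 = 34.5, giving x_1* = 1.5942 and x_2* = 4.7826.

x_1* = 1.5942, x_2* = 4.7826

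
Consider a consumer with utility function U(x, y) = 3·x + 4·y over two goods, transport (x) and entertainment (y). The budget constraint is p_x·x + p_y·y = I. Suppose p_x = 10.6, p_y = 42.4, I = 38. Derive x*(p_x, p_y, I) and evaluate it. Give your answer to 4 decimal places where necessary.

Perfect substitutes: compare marginal utility per dollar. 3/p_x vs 4/p_y → 0.283 vs 0.0943.
x gives more utility per dollar, so spend all income on x: x* = I/p_x, y* = 0.
Numerically: x* = 3.5849, y* = 0.

x* = 3.5849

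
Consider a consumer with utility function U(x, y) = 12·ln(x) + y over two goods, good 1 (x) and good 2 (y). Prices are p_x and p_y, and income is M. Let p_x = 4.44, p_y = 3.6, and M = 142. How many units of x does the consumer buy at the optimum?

So x*(p_x,p_y) = 12·p_y/p_x, independent of income; and y* = (M − 12·p_y)/p_y.
At the given prices: x* = 12·3.6/4.44 = 9.7297.

x* = 9.7297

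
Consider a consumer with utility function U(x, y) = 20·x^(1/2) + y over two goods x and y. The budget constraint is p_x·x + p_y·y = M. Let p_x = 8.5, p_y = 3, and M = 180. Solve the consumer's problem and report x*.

x* = 12.4567

Utility is quasi-linear in y; the FOC for x is 10/√x = p_x/p_y.
Thus x* = (10·p_y/p_x)² — independent of M — with the rest of income spent on y.
Plugging in: x* = (10·3/8.5)² = 12.4567.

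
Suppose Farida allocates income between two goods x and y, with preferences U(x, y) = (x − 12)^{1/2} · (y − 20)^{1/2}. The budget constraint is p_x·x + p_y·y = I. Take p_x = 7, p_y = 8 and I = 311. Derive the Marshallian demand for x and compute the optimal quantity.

This is Cobb-Douglas in (x−12, y−20): tangency gives 0.5·p_y·(y−20) = 0.5·p_x·(x−12).
Substituting into the budget: x* = 12 + 0.5·(I − 12·p_x − 20·p_y)/p_x, and y* = 20 + 0.5·(…)/p_y.
Discretionary income = 311 − 12·7 − 20·8 = 67; x* = 12 + 0.5·67/7 = 16.7857.

x* = 16.7857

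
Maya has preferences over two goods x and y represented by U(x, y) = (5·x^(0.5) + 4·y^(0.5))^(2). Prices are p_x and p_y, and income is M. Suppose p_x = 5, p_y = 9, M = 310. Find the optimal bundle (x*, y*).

x* = 45.7377, y* = 9.0346

From the CES first-order condition, (5/4)·(y/x)^(0.5) = p_x/p_y.
Hence y/x = ((4/5)·p_x/p_y)^(1/(0.5)), i.e. raised to the 2 power.
With the ratio pinned down, the budget gives x* = M/(p_x + p_y·(y/x)) and y* = (y/x)·x*.
Numerically y/x = 0.197531, so x* = 310/(5 + 9·0.197531) = 45.7377 and y* = 0.197531·45.7377 = 9.0346.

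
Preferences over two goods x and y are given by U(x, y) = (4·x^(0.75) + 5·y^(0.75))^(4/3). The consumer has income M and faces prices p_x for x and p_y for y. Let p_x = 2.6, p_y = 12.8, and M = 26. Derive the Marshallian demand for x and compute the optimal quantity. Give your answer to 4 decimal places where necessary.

x* = 9.7995

Substitute y = (y/x)·x into the budget: x* = M/(p_x + p_y·(y/x)).
Numerically y/x = 0.004156, so x* = 26/(2.6 + 12.8·0.004156) = 9.7995.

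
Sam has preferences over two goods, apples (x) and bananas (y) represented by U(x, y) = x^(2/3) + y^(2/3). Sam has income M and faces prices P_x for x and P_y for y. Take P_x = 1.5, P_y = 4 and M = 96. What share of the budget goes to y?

share on y = 0.1233

MRS = MU_x/MU_y = (y/x)^(1/3). Set equal to P_x/P_y.
Solve for the ratio: y/x = [P_x/P_y]^(3).
With the ratio pinned down, the budget gives x* = M/(P_x + P_y·(y/x)) and y* = (y/x)·x*.
Numerically y/x = 0.052734, so x* = 96/(1.5 + 4·0.052734) = 56.1096 and y* = 0.052734·56.1096 = 2.9589.
Expenditure on y: 4·2.9589 = 11.8356; share = 0.1233.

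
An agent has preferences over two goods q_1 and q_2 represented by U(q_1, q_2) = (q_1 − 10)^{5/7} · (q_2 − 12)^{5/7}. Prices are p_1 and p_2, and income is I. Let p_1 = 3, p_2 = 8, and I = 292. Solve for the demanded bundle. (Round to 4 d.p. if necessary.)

q_1* = 37.6667, q_2* = 22.375

After buying the subsistence bundle (10, 12), a share 0.5 of the remaining income goes to q_1: q_1* = 10 + 0.5·(I − 10p_1 − 12p_2)/p_1.
Discretionary income = 292 − 10·3 − 12·8 = 166; q_1* = 10 + 0.5·166/3 = 37.6667; q_2* = 12 + 0.5·166/8 = 22.375.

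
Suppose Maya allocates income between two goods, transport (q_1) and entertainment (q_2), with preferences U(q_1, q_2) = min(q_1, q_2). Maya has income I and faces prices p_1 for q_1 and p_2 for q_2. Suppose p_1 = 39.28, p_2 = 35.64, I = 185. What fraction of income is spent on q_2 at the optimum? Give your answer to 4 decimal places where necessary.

With perfect complements, no substitution: consume in ratio q_1:q_2 = 1:1.
Budget: p_1·q_1 + p_2·q_1 = I, so (p_1 + p_2)·q_1 = I.
Demand: q_1*(p_1,p_2,I) = I/(p_1 + p_2), q_2* = I/(p_1 + p_2).
Here 39.28 + 35.64 = 74.92, giving q_1* = 2.4693 and q_2* = 2.4693.
Expenditure on q_2: 35.64·2.4693 = 88.0059; share = 0.4757.

share on q_2 = 0.4757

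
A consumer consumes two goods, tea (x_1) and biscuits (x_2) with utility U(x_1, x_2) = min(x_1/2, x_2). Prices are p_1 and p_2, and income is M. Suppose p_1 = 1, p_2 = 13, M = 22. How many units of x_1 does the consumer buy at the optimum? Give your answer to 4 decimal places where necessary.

x_1* = 2.9333

Leontief preferences: the optimum is at the kink where x_1/2 = x_2/1, i.e. x_2 = (1/2)·x_1.
Budget: p_1·x_1 + p_2·(1/2)·x_1 = M, so (2·p_1 + p_2)·x_1 = 2·M.
Demand: x_1*(p_1,p_2,M) = 2·M/(2·p_1 + p_2), x_2* = M/(2·p_1 + p_2).
Here 2·1 + 13 = 15, giving x_1* = 2.9333.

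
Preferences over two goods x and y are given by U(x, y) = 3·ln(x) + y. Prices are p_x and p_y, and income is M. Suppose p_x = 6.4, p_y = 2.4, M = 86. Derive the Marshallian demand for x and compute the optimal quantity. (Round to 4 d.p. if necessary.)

x* = 1.125

Set MRS = p_x/p_y: (3/x)/1 = p_x/p_y.
So x*(p_x,p_y) = 3·p_y/p_x, independent of income; and y* = (M − 3·p_y)/p_y.
At the given prices: x* = 3·2.4/6.4 = 1.125.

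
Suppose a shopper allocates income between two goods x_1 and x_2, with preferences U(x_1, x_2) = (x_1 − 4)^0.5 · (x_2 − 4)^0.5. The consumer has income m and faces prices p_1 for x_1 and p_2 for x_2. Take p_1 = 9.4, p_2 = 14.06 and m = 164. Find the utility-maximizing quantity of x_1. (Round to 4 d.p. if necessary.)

x_1* = 7.7319

Let x_1' = x_1−4, x_2' = x_2−4. MRS = x_2'/x_1' = p_1/p_2.
Substituting into the budget: x_1* = 4 + 0.5·(m − 4·p_1 − 4·p_2)/p_1, and x_2* = 4 + 0.5·(…)/p_2.
Discretionary income = 164 − 4·9.4 − 4·14.06 = 70.16; x_1* = 4 + 0.5·70.16/9.4 = 7.7319.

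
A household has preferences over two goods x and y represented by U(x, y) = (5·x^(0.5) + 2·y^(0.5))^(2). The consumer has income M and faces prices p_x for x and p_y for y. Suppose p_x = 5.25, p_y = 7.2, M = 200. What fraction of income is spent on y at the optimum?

MU_x ∝ 5·x^(-0.5), MU_y ∝ 2·y^(-0.5), so MRS = (5/2)·(y/x)^(0.5) = p_x/p_y.
Hence y/x = ((2/5)·p_x/p_y)^(1/(0.5)), i.e. raised to the 2 power.
Substitute y = (y/x)·x into the budget: x* = M/(p_x + p_y·(y/x)).
Numerically y/x = 0.085069, so x* = 200/(5.25 + 7.2·0.085069) = 34.1151 and y* = 0.085069·34.1151 = 2.9022.
Expenditure on y: 7.2·2.9022 = 20.8955; share = 0.1045.

share on y = 0.1045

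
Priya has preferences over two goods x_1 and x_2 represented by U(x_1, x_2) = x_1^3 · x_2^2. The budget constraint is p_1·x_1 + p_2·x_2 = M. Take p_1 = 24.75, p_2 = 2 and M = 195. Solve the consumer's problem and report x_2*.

Tangency: MRS = (3/2)·x_2/x_1 = p_1/p_2.
Rearranging, p_2·x_2 = (2/3)·p_1·x_1. Substituting into the budget gives p_1·x_1·(1 + (2/3)) = M.
Demand: x_1*(p_1,p_2,M) = 0.6·M/p_1 and x_2* = 0.4·M/p_2.
At p_1=24.75, p_2=2, M=195: x_2* = 0.4·195/2 = 39.

x_2* = 39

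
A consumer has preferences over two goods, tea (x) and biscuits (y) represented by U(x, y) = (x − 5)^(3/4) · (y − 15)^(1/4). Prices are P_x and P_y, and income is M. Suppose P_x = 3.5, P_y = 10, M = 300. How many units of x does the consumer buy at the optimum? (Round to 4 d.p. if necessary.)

x* = 33.3929

Let x' = x−5, y' = y−15. MRS = 3·y'/x' = P_x/P_y.
After buying the subsistence bundle (5, 15), a share 0.75 of the remaining income goes to x: x* = 5 + 0.75·(M − 5P_x − 15P_y)/P_x.
Discretionary income = 300 − 5·3.5 − 15·10 = 132.5; x* = 5 + 0.75·132.5/3.5 = 33.3929.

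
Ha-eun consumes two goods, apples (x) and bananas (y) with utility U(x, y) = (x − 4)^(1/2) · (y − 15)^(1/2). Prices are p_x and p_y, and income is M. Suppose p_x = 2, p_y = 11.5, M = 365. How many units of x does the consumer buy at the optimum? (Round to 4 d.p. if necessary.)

x* = 50.125

Substituting into the budget: x* = 4 + 0.5·(M − 4·p_x − 15·p_y)/p_x, and y* = 15 + 0.5·(…)/p_y.
Discretionary income = 365 − 4·2 − 15·11.5 = 184.5; x* = 4 + 0.5·184.5/2 = 50.125.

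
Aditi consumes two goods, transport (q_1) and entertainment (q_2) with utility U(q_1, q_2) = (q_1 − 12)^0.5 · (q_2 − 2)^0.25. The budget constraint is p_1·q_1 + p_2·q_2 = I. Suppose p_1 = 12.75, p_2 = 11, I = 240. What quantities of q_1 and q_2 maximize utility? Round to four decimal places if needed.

q_1* = 15.3987, q_2* = 3.9697

Substituting into the budget: q_1* = 12 + 2/3·(I − 12·p_1 − 2·p_2)/p_1, and q_2* = 2 + 1/3·(…)/p_2.
Discretionary income = 240 − 12·12.75 − 2·11 = 65; q_1* = 12 + 2/3·65/12.75 = 15.3987; q_2* = 2 + 1/3·65/11 = 3.9697.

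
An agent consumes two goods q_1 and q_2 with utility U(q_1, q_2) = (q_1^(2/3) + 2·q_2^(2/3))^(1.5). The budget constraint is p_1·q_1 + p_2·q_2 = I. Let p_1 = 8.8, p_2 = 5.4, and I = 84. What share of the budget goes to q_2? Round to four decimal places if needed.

share on q_2 = 0.955

Numerically q_2/q_1 = 34.622364, so q_1* = 84/(8.8 + 5.4·34.622364) = 0.4291 and q_2* = 34.622364·0.4291 = 14.8563.
Expenditure on q_2: 5.4·14.8563 = 80.224; share = 0.955.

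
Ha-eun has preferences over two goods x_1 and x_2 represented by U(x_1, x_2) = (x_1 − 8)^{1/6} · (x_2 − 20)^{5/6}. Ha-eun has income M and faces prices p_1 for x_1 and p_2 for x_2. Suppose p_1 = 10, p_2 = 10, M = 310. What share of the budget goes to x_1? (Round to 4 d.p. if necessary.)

share on x_1 = 0.2742

After buying the subsistence bundle (8, 20), a share 1/6 of the remaining income goes to x_1: x_1* = 8 + 1/6·(M − 8p_1 − 20p_2)/p_1.
Discretionary income = 310 − 8·10 − 20·10 = 30; x_1* = 8 + 1/6·30/10 = 8.5; x_2* = 20 + 5/6·30/10 = 22.5.
Expenditure on x_1: 10·8.5 = 85; share = 0.2742.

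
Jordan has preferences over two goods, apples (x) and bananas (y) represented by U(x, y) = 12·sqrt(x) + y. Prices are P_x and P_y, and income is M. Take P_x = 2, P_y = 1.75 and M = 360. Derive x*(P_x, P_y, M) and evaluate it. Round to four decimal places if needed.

Set MRS = P_x/P_y: 6·x^(−1/2) = P_x/P_y.
Solve: √x = 6·P_y/P_x, so x*(P_x,P_y) = (6·P_y/P_x)², and y* = (M − P_x·x*)/P_y.
Plugging in: x* = (6·1.75/2)² = 27.5625.

x* = 27.5625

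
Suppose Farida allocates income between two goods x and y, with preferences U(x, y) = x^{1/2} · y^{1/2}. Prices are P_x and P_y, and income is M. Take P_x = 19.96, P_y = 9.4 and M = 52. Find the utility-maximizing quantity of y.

Tangency: MRS = y/x = P_x/P_y.
So 0.5·P_y·y = 0.5·P_x·x; combined with the budget, a share 0.5 of income goes to x.
Demand: x*(P_x,P_y,M) = 0.5·M/P_x and y* = 0.5·M/P_y.
At P_x=19.96, P_y=9.4, M=52: y* = 0.5·52/9.4 = 2.766.

y* = 2.766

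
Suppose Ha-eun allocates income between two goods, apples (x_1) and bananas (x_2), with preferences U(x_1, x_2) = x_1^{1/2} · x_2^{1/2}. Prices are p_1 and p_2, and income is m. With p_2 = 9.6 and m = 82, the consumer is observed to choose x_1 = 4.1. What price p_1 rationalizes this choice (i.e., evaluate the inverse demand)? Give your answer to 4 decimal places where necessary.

The MRS is x_2/x_1. Set MRS = p_1/p_2.
So 0.5·p_2·x_2 = 0.5·p_1·x_1; combined with the budget, a share 0.5 of income goes to x_1.
Demand: x_1*(p_1,p_2,m) = 0.5·m/p_1 and x_2* = 0.5·m/p_2.
Set x_1* = 4.1 in the demand function and solve for p_1: p_1 = 10.

p_1 = 10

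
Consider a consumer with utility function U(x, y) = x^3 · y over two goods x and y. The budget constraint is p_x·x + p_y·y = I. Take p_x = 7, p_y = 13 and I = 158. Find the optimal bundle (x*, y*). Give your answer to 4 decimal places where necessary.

MU_x/MU_y = (3·y)/(x); tangency sets this equal to p_x/p_y.
Rearranging, p_y·y = (1/3)·p_x·x. Substituting into the budget gives p_x·x·(1 + (1/3)) = I.
Demand: x*(p_x,p_y,I) = 0.75·I/p_x and y* = 0.25·I/p_y.
At p_x=7, p_y=13, I=158: x* = 0.75·158/7 = 16.9286, y* = 3.0385.

x* = 16.9286, y* = 3.0385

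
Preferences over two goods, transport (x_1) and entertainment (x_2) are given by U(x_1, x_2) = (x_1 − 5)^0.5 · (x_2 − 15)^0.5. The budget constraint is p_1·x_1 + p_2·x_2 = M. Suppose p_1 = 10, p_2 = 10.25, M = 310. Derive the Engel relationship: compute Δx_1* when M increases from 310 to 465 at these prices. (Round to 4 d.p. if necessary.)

MRS = (x_2−15)/(x_1−5). Tangency with p_1/p_2 gives x_2−15 = (p_1/p_2)·(x_1−5).
Substituting into the budget: x_1* = 5 + 0.5·(M − 5·p_1 − 15·p_2)/p_1, and x_2* = 15 + 0.5·(…)/p_2.
Discretionary income = 310 − 5·10 − 15·10.25 = 106.25; x_1* = 5 + 0.5·106.25/10 = 10.3125.
At M' = 465: x_1* = 18.0625. Change: 18.0625 − 10.3125 = 7.75.

Δx_1* = 7.75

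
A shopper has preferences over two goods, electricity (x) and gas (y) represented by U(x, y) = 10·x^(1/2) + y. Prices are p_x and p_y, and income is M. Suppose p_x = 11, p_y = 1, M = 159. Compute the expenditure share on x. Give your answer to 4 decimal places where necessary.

Utility is quasi-linear in y; the FOC for x is 5/√x = p_x/p_y.
Solve: √x = 5·p_y/p_x, so x*(p_x,p_y) = (5·p_y/p_x)², and y* = (M − p_x·x*)/p_y.
Plugging in: x* = (5·1/11)² = 0.2066, y* = 156.7273.
Expenditure on x: 11·0.2066 = 2.2727; share = 0.0143.

share on x = 0.0143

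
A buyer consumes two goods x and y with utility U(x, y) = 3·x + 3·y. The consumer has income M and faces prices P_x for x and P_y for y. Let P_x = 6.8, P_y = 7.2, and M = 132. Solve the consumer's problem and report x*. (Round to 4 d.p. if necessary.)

x* = 19.4118

Linear utility — the consumer picks whichever good has higher MU/price: 3/6.8 = 0.4412 vs 3/7.2 = 0.4167.
x gives more utility per dollar, so spend all income on x: x* = M/P_x, y* = 0.
Numerically: x* = 19.4118, y* = 0.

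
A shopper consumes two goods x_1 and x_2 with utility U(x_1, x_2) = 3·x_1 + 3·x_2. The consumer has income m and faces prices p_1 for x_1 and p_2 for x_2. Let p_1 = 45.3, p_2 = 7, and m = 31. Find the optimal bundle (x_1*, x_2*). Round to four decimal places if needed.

x_1* = 0, x_2* = 4.4286

Perfect substitutes: compare marginal utility per dollar. 3/p_1 vs 3/p_2 → 0.0662 vs 0.4286.
x_2 gives more utility per dollar, so spend all income on x_2: x_2* = m/p_2, x_1* = 0.
Numerically: x_1* = 0, x_2* = 4.4286.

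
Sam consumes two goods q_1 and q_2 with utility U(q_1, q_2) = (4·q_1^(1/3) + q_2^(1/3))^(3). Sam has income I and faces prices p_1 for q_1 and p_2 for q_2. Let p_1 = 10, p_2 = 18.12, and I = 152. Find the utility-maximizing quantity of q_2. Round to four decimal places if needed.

q_2* = 0.7128

From the CES first-order condition, 4·(q_2/q_1)^(2/3) = p_1/p_2.
Hence q_2/q_1 = ((1/4)·p_1/p_2)^(1/(2/3)), i.e. raised to the 1.5 power.
With the ratio pinned down, the budget gives q_1* = I/(p_1 + p_2·(q_2/q_1)) and q_2* = (q_2/q_1)·q_1*.
Numerically q_2/q_1 = 0.051248, so q_1* = 152/(10 + 18.12·0.051248) = 13.9085 and q_2* = 0.051248·13.9085 = 0.7128.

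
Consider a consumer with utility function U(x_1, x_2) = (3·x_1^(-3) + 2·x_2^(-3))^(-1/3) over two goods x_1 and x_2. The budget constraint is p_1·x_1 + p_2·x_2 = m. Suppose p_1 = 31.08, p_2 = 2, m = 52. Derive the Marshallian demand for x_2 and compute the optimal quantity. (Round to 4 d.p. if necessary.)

x_2* = 2.691

Substitute x_2 = (x_2/x_1)·x_1 into the budget: x_1* = m/(p_1 + p_2·(x_2/x_1)).
Numerically x_2/x_1 = 1.794072, so x_1* = 52/(31.08 + 2·1.794072) = 1.4999 and x_2* = 1.794072·1.4999 = 2.691.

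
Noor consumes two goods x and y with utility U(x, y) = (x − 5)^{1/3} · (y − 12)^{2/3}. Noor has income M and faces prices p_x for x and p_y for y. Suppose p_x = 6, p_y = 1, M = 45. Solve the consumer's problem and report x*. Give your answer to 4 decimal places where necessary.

This is Cobb-Douglas in (x−5, y−12): tangency gives 1/3·p_y·(y−12) = 2/3·p_x·(x−5).
After buying the subsistence bundle (5, 12), a share 1/3 of the remaining income goes to x: x* = 5 + 1/3·(M − 5p_x − 12p_y)/p_x.
Discretionary income = 45 − 5·6 − 12·1 = 3; x* = 5 + 1/3·3/6 = 5.1667.

x* = 5.1667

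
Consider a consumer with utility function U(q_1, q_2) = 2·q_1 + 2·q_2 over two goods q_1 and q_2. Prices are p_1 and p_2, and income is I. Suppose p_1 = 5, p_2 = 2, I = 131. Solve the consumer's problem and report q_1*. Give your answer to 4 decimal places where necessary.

q_1* = 0

q_2 gives more utility per dollar, so spend all income on q_2: q_2* = I/p_2, q_1* = 0.
Numerically: q_1* = 0, q_2* = 65.5.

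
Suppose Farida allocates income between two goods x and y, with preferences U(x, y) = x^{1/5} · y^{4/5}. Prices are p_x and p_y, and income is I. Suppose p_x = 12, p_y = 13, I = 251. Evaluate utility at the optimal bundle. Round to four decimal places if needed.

At p_x=12, p_y=13, I=251: x* = 0.2·251/12 = 4.1833, y* = 15.4462.
Utility at the optimum: U(4.1833, 15.4462) = 11.8949.

V = 11.8949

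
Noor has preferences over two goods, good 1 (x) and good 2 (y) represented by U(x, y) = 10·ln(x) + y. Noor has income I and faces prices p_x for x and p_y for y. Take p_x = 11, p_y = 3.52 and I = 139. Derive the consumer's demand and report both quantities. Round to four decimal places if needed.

Set MRS = p_x/p_y: (10/x)/1 = p_x/p_y.
So x*(p_x,p_y) = 10·p_y/p_x, independent of income; and y* = (I − 10·p_y)/p_y.
At the given prices: x* = 10·3.52/11 = 3.2, and y* = 29.4886.

x* = 3.2, y* = 29.4886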